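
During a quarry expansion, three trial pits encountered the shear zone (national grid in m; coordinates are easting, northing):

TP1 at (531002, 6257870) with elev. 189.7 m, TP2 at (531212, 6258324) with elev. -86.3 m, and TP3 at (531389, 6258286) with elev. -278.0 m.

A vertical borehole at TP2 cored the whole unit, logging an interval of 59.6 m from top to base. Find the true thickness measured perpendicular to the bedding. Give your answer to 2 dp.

Let the plane be z = a·easting + b·northing + c.
TP2−TP1: 210a + 454b = −276;  TP3−TP1: 387a + 416b = −467.7.
Solving gives a = −1.10394, b = −0.09730.
|∇z| = √(a²+b²) = 1.10822, so dip δ = arctan(1.10822) = 47.94°.
True thickness = vertical thickness × cos δ = 59.6 × cos 47.94° = 39.93 m.

39.93 m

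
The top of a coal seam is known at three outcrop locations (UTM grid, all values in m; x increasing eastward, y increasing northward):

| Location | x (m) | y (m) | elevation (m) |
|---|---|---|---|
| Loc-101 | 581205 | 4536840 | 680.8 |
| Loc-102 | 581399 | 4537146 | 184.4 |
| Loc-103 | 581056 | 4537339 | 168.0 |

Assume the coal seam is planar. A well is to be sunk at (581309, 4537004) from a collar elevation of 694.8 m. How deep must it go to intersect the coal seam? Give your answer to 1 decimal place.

Let the plane be z = a·x + b·y + c.
Loc-102−Loc-101: 194a + 306b = −496.4;  Loc-103−Loc-101: −149a + 499b = −512.8.
Solving gives a = −0.637547753, b = −1.218025281.
Then c = 680.8 − a·581205 − b·4536840 = 5897212.56.
At (581309, 4537004): z_contact = −370612.25 − 5526185.57 + 5897212.56 = 414.74 m.
Depth below ground = 694.8 − 414.74 = 280.1 m.

280.1 m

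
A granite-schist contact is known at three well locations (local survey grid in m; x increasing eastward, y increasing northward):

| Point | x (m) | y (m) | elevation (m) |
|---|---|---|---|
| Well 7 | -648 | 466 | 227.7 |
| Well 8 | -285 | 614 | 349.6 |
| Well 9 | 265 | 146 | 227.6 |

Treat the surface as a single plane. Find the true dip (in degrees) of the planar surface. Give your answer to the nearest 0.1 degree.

25.1°

Two edge vectors: Well 7→Well 8 = (363, 148, 121.9), Well 7→Well 9 = (913, -320, -0.1).
Normal n = (Well 7→Well 8) × (Well 7→Well 9) = (38993.2, 111331, -251284).
So ∂z/∂x = −n_x/n_z = 0.15518 and ∂z/∂y = −n_y/n_z = 0.44305.
Gradient magnitude |∇z| = √(a² + b²) = √(0.02408 + 0.19629) = 0.46944.
True dip = arctan(0.46944) = 25.1°, dipping toward SSW (azimuth ≈ 199°).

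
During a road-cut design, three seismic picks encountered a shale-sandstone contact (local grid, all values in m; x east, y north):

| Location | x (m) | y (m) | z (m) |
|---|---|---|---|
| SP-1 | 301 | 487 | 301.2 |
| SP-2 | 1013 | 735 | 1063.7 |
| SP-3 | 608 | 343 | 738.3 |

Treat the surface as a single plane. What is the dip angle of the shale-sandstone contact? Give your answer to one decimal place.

52.3°

Let the plane be z = a·x + b·y + c.
SP-2−SP-1: 712a + 248b = 762.5;  SP-3−SP-1: 307a − 144b = 437.1.
Solving gives a = 1.22129, b = −0.43169.
Gradient magnitude |∇z| = √(a² + b²) = √(1.49155 + 0.18636) = 1.29534.
True dip = arctan(1.29534) = 52.3°, dipping toward WNW (azimuth ≈ 289°).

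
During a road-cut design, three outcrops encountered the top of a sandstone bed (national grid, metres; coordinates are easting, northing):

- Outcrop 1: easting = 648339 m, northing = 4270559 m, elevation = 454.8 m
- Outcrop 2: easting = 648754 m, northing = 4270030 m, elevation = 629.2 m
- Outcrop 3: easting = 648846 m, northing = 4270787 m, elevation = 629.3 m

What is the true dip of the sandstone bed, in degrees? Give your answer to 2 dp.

Two edge vectors: Outcrop 1→Outcrop 2 = (415, -529, 174.4), Outcrop 1→Outcrop 3 = (507, 228, 174.5).
Normal n = (Outcrop 1→Outcrop 2) × (Outcrop 1→Outcrop 3) = (-132073.7, 16003.3, 362823).
So ∂z/∂easting = −n_x/n_z = 0.36402 and ∂z/∂northing = −n_y/n_z = −0.04411.
Gradient magnitude |∇z| = √(a² + b²) = √(0.13251 + 0.00195) = 0.36668.
True dip = arctan(0.36668) = 20.14°, dipping toward W (azimuth ≈ 277°).

20.14°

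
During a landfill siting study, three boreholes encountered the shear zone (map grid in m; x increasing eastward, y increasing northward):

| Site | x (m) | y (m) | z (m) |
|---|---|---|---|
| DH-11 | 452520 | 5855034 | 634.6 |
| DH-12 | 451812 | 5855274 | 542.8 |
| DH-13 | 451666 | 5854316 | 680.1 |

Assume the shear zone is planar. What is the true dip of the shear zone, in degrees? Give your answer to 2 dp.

9.82°

Two edge vectors: DH-11→DH-12 = (-708, 240, -91.8), DH-11→DH-13 = (-854, -718, 45.5).
Normal n = (DH-11→DH-12) × (DH-11→DH-13) = (-54992.4, 110611.2, 713304).
So ∂z/∂x = −n_x/n_z = 0.07710 and ∂z/∂y = −n_y/n_z = −0.15507.
Gradient magnitude |∇z| = √(a² + b²) = √(0.00594 + 0.02405) = 0.17318.
True dip = arctan(0.17318) = 9.82°, dipping toward NNW (azimuth ≈ 334°).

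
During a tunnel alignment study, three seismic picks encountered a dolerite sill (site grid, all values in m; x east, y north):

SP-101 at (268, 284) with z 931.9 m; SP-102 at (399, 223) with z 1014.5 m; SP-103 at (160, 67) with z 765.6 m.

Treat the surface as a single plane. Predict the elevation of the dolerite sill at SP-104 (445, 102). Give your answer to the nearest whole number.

Two edge vectors: SP-101→SP-102 = (131, -61, 82.6), SP-101→SP-103 = (-108, -217, -166.3).
Normal n = (SP-101→SP-102) × (SP-101→SP-103) = (28068.5, 12864.5, -35015).
So ∂z/∂x = −n_x/n_z = 0.80161 and ∂z/∂y = −n_y/n_z = 0.36740.
Intercept c from SP-101: 931.9 − 214.83 − 104.34 = 612.73.
At (445, 102): z = 356.7 + 37.5 + 612.73 = 1006.9 m.

1007 m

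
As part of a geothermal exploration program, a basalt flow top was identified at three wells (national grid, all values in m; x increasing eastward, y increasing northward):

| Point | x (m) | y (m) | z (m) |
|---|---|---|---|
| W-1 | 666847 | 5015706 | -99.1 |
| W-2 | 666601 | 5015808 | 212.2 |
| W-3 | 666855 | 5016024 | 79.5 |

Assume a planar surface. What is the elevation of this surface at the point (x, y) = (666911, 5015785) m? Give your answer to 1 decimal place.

-118.1 m

Two edge vectors: W-1→W-2 = (-246, 102, 311.3), W-1→W-3 = (8, 318, 178.6).
Normal n = (W-1→W-2) × (W-1→W-3) = (-80776.2, 46426, -79044).
So ∂z/∂x = −n_x/n_z = −1.021914377 and ∂z/∂y = −n_y/n_z = 0.587343758.
Intercept c from W-1: -99.1 + 681460.54 − 2945943.61 = −2264582.17.
At (666911, 5015785): z = −681525.9 + 2945990.0 − 2264582.17 = -118.1 m.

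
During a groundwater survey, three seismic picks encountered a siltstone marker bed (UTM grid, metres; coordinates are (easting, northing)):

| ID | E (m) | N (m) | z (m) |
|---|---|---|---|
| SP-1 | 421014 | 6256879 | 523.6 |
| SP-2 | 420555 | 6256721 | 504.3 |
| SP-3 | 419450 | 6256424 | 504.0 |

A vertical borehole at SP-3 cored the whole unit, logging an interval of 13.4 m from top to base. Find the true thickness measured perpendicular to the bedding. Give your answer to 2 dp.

11.63 m

Two edge vectors: SP-1→SP-2 = (-459, -158, -19.3), SP-1→SP-3 = (-1564, -455, -19.6).
Normal n = (SP-1→SP-2) × (SP-1→SP-3) = (-5684.7, 21188.8, -38267).
So ∂z/∂E = −n_x/n_z = −0.14855 and ∂z/∂N = −n_y/n_z = 0.55371.
|∇z| = √(a²+b²) = 0.57329, so dip δ = arctan(0.57329) = 29.83°.
True thickness = vertical thickness × cos δ = 13.4 × cos 29.83° = 11.63 m.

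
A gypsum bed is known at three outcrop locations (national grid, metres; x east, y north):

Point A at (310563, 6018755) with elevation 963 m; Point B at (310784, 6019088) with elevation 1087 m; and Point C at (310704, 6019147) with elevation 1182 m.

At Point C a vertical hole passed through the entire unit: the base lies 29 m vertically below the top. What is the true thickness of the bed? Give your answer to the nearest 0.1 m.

20.6 m

Two edge vectors: Point A→Point B = (221, 333, 124), Point A→Point C = (141, 392, 219).
Normal n = (Point A→Point B) × (Point A→Point C) = (24319, -30915, 39679).
So ∂z/∂x = −n_x/n_z = −0.61289 and ∂z/∂y = −n_y/n_z = 0.77913.
|∇z| = √(a²+b²) = 0.99130, so dip δ = arctan(0.99130) = 44.75°.
True thickness = vertical thickness × cos δ = 29 × cos 44.75° = 20.6 m.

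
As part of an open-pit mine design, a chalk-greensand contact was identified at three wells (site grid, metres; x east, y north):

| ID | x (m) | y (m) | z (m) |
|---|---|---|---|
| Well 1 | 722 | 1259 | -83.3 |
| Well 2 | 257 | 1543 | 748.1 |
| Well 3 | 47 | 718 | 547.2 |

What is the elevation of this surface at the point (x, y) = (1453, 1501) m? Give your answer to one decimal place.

Let the plane be z = a·x + b·y + c.
Well 2−Well 1: −465a + 284b = 831.4;  Well 3−Well 1: −675a − 541b = 630.5.
Solving gives a = −1.418676, b = 0.604633.
Then c = -83.3 − a·722 − b·1259 = 179.75.
At (1453, 1501): z = −2061.3 + 907.6 + 179.75 = -974.0 m.

-974.0 m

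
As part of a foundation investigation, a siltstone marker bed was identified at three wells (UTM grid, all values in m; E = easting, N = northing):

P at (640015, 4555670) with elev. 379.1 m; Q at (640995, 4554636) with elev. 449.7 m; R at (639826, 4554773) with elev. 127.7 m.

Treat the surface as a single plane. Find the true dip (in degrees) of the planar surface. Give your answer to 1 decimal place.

Let the plane be z = a·E + b·N + c.
Q−P: 980a − 1034b = 70.6;  R−P: −189a − 897b = −251.4.
Solving gives a = 0.30087, b = 0.21687.
Gradient magnitude |∇z| = √(a² + b²) = √(0.09052 + 0.04703) = 0.37088.
True dip = arctan(0.37088) = 20.3°, dipping toward SW (azimuth ≈ 234°).

20.3°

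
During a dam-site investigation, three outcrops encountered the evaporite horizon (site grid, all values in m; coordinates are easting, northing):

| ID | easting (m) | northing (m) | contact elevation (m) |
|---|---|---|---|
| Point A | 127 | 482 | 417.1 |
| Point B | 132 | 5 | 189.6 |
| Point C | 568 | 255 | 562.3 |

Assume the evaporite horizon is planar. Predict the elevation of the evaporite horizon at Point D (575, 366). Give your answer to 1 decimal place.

620.0 m

Let the plane be z = a·easting + b·northing + c.
Point B−Point A: 5a − 477b = −227.5;  Point C−Point A: 441a − 227b = 145.2.
Solving gives a = 0.57787, b = 0.48300.
Then c = 417.1 − a·127 − b·482 = 110.91.
At (575, 366): z = 332.3 + 176.8 + 110.91 = 620.0 m.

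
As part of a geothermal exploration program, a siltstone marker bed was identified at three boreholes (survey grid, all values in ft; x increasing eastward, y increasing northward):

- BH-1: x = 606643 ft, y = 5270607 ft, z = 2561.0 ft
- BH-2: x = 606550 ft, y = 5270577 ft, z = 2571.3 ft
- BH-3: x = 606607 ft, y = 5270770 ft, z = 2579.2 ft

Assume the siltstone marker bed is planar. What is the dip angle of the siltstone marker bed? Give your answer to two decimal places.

9.05°

Let the plane be z = a·x + b·y + c.
BH-2−BH-1: −93a − 30b = 10.3;  BH-3−BH-1: −36a + 163b = 18.2.
Solving gives a = −0.13701, b = 0.08140.
Gradient magnitude |∇z| = √(a² + b²) = √(0.01877 + 0.00663) = 0.15936.
True dip = arctan(0.15936) = 9.05°, dipping toward ESE (azimuth ≈ 121°).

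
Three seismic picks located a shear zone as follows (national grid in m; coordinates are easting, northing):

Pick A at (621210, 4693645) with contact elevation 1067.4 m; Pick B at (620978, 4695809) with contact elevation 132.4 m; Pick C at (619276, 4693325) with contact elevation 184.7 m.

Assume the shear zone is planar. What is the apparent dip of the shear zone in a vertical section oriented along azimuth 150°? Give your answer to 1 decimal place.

30.3°

Let the plane be z = a·easting + b·northing + c.
Pick B−Pick A: −232a + 2164b = −935;  Pick C−Pick A: −1934a − 320b = −882.7.
Solving gives a = 0.51870, b = −0.37646.
Unit vector along 150° is (sin 150°, cos 150°) = (0.5000, -0.8660).
Slope in that direction = a·(0.5000) + b·(-0.8660) = 0.58538.
Apparent dip = arctan|0.58538| = 30.3° (true dip is 32.7°, so apparent ≤ true as expected).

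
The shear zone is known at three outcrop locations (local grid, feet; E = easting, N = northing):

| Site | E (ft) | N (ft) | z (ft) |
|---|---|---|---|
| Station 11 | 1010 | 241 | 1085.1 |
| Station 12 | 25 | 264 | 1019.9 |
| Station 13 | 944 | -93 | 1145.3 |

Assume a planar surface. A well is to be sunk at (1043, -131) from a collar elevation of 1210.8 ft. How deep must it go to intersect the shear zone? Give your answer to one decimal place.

Let the plane be z = a·E + b·N + c.
Station 12−Station 11: −985a + 23b = −65.2;  Station 13−Station 11: −66a − 334b = 60.2.
Solving gives a = 0.061700, b = −0.192432.
Then c = 1085.1 − a·1010 − b·241 = 1069.16.
At (1043, -131): z_contact = 64.35 + 25.21 + 1069.16 = 1158.72 ft.
Depth below ground = 1210.8 − 1158.72 = 52.1 ft.

52.1 ft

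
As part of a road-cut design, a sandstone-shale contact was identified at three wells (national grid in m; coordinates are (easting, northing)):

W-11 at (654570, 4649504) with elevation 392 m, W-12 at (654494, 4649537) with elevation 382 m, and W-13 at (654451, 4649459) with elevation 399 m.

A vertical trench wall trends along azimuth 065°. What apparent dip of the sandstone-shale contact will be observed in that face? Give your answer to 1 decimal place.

Let the plane be z = a·E + b·N + c.
W-12−W-11: −76a + 33b = −10;  W-13−W-11: −119a − 45b = 7.
Solving gives a = 0.02981, b = −0.23438.
Unit vector along 065° is (sin 65°, cos 65°) = (0.9063, 0.4226).
Slope in that direction = a·(0.9063) + b·(0.4226) = −0.07204.
Apparent dip = arctan|0.07204| = 4.1° (true dip is 13.3°, so apparent ≤ true as expected).

4.1°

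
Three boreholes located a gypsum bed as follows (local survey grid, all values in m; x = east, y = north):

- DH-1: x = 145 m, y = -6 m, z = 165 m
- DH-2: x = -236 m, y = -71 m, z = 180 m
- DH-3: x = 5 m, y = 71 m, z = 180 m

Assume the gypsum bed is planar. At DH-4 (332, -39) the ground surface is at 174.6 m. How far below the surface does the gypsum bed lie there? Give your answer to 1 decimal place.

23.1 m

Two edge vectors: DH-1→DH-2 = (-381, -65, 15), DH-1→DH-3 = (-140, 77, 15).
Normal n = (DH-1→DH-2) × (DH-1→DH-3) = (-2130, 3615, -38437).
So ∂z/∂x = −n_x/n_z = −0.05542 and ∂z/∂y = −n_y/n_z = 0.09405.
Intercept c from DH-1: 165 + 8.04 + 0.56 = 173.60.
At (332, -39): z_contact = −18.40 − 3.67 + 173.60 = 151.53 m.
Depth below ground = 174.6 − 151.53 = 23.1 m.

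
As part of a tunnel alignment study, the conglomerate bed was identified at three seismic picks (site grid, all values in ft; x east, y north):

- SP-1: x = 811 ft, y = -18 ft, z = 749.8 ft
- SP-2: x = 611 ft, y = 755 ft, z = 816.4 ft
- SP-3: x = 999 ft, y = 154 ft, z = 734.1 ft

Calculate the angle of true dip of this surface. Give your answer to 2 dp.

8.04°

Two edge vectors: SP-1→SP-2 = (-200, 773, 66.6), SP-1→SP-3 = (188, 172, -15.7).
Normal n = (SP-1→SP-2) × (SP-1→SP-3) = (-23591.3, 9380.8, -179724).
So ∂z/∂x = −n_x/n_z = −0.13126 and ∂z/∂y = −n_y/n_z = 0.05220.
Gradient magnitude |∇z| = √(a² + b²) = √(0.01723 + 0.00272) = 0.14126.
True dip = arctan(0.14126) = 8.04°, dipping toward ESE (azimuth ≈ 112°).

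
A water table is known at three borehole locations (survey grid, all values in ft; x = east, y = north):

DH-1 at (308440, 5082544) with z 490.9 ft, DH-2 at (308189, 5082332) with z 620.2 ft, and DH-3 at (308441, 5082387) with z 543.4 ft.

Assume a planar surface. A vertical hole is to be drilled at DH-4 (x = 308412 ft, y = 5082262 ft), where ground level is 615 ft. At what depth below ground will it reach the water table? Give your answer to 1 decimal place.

22.9 ft

Two edge vectors: DH-1→DH-2 = (-251, -212, 129.3), DH-1→DH-3 = (1, -157, 52.5).
Normal n = (DH-1→DH-2) × (DH-1→DH-3) = (9170.1, 13306.8, 39619).
So ∂z/∂x = −n_x/n_z = −0.231457129 and ∂z/∂y = −n_y/n_z = −0.335869154.
Intercept c from DH-1: 490.9 + 71390.64 + 1707069.75 = 1778951.29.
At (308412, 5082262): z_contact = −71384.16 − 1706975.04 + 1778951.29 = 592.10 ft.
Depth below ground = 615 − 592.10 = 22.9 ft.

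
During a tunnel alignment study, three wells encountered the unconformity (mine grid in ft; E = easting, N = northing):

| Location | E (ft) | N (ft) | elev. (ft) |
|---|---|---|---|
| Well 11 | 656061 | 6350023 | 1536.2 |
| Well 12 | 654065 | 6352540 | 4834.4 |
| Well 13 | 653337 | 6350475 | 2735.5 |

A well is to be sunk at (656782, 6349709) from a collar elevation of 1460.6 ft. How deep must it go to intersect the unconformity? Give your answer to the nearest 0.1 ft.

Two edge vectors: Well 11→Well 12 = (-1996, 2517, 3298.2), Well 11→Well 13 = (-2724, 452, 1199.3).
Normal n = (Well 11→Well 12) × (Well 11→Well 13) = (1527851.7, -6590494, 5954116).
So ∂z/∂E = −n_x/n_z = −0.256604289 and ∂z/∂N = −n_y/n_z = 1.106880350.
Intercept c from Well 11: 1536.2 + 168348.07 − 7028715.68 = −6858831.41.
At (656782, 6349709): z_contact = −168533.08 + 7028368.12 − 6858831.41 = 1003.63 ft.
Depth below ground = 1460.6 − 1003.63 = 457.0 ft.

457.0 ft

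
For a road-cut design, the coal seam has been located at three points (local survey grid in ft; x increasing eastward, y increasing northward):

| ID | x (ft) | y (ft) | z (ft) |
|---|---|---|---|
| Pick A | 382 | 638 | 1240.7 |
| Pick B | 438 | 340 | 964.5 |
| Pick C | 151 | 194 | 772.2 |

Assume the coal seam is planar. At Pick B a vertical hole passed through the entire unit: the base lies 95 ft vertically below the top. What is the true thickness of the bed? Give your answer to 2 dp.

67.92 ft

Two edge vectors: Pick A→Pick B = (56, -298, -276.2), Pick A→Pick C = (-231, -444, -468.5).
Normal n = (Pick A→Pick B) × (Pick A→Pick C) = (16980.2, 90038.2, -93702).
So ∂z/∂x = −n_x/n_z = 0.18121 and ∂z/∂y = −n_y/n_z = 0.96090.
|∇z| = √(a²+b²) = 0.97784, so dip δ = arctan(0.97784) = 44.36°.
True thickness = vertical thickness × cos δ = 95 × cos 44.36° = 67.92 ft.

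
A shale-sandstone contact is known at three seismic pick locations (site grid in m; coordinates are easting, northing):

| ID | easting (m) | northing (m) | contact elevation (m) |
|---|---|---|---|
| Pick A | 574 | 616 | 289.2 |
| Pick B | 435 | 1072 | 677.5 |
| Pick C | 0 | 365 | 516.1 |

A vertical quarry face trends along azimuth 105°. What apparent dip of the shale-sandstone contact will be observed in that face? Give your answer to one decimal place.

Two edge vectors: Pick A→Pick B = (-139, 456, 388.3), Pick A→Pick C = (-574, -251, 226.9).
Normal n = (Pick A→Pick B) × (Pick A→Pick C) = (200929.7, -191345.1, 296633).
So ∂z/∂easting = −n_x/n_z = −0.67737 and ∂z/∂northing = −n_y/n_z = 0.64506.
Unit vector along 105° is (sin 105°, cos 105°) = (0.9659, -0.2588).
Slope in that direction = a·(0.9659) + b·(-0.2588) = −0.82124.
Apparent dip = arctan|0.82124| = 39.4° (true dip is 43.1°, so apparent ≤ true as expected).

39.4°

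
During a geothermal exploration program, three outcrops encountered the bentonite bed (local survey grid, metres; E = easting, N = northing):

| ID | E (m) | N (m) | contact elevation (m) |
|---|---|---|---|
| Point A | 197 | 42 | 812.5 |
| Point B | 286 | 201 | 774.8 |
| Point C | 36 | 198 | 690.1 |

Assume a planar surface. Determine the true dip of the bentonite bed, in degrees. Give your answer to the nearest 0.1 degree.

Let the plane be z = a·E + b·N + c.
Point B−Point A: 89a + 159b = −37.7;  Point C−Point A: −161a + 156b = −122.4.
Solving gives a = 0.34396, b = −0.42964.
Gradient magnitude |∇z| = √(a² + b²) = √(0.11831 + 0.18459) = 0.55036.
True dip = arctan(0.55036) = 28.8°, dipping toward NW (azimuth ≈ 321°).

28.8°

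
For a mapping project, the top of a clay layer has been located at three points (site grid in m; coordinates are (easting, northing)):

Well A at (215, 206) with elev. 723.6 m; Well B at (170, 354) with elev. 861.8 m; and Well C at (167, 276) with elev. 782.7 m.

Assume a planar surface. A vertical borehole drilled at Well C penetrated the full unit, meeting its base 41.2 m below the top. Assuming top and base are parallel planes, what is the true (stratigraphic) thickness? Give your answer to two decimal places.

28.67 m

Let the plane be z = a·E + b·N + c.
Well B−Well A: −45a + 148b = 138.2;  Well C−Well A: −48a + 70b = 59.1.
Solving gives a = 0.23450, b = 1.00508.
|∇z| = √(a²+b²) = 1.03208, so dip δ = arctan(1.03208) = 45.90°.
True thickness = vertical thickness × cos δ = 41.2 × cos 45.90° = 28.67 m.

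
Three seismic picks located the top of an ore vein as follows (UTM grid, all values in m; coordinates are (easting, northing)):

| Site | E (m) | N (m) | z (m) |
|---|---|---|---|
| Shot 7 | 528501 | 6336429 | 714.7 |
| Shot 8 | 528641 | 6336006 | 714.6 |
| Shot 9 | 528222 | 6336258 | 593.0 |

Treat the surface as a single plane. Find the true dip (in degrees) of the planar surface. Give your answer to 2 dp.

Two edge vectors: Shot 7→Shot 8 = (140, -423, -0.1), Shot 7→Shot 9 = (-279, -171, -121.7).
Normal n = (Shot 7→Shot 8) × (Shot 7→Shot 9) = (51462, 17065.9, -141957).
So ∂z/∂E = −n_x/n_z = 0.36252 and ∂z/∂N = −n_y/n_z = 0.12022.
Gradient magnitude |∇z| = √(a² + b²) = √(0.13142 + 0.01445) = 0.38193.
True dip = arctan(0.38193) = 20.90°, dipping toward WSW (azimuth ≈ 252°).

20.90°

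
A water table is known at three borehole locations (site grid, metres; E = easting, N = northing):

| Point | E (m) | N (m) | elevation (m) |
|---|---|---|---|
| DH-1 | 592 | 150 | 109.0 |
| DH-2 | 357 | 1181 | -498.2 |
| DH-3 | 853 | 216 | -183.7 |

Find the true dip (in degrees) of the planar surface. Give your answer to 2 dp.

50.61°

Two edge vectors: DH-1→DH-2 = (-235, 1031, -607.2), DH-1→DH-3 = (261, 66, -292.7).
Normal n = (DH-1→DH-2) × (DH-1→DH-3) = (-261698.5, -227263.7, -284601).
So ∂z/∂E = −n_x/n_z = −0.91953 and ∂z/∂N = −n_y/n_z = −0.79853.
Gradient magnitude |∇z| = √(a² + b²) = √(0.84553 + 0.63766) = 1.21786.
True dip = arctan(1.21786) = 50.61°, dipping toward NE (azimuth ≈ 049°).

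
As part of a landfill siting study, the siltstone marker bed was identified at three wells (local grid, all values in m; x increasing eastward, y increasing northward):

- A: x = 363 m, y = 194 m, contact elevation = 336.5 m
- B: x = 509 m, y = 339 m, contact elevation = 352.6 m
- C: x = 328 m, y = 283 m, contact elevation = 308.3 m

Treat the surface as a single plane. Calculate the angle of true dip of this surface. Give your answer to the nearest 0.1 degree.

Two edge vectors: A→B = (146, 145, 16.1), A→C = (-35, 89, -28.2).
Normal n = (A→B) × (A→C) = (-5521.9, 3553.7, 18069).
So ∂z/∂x = −n_x/n_z = 0.30560 and ∂z/∂y = −n_y/n_z = −0.19667.
Gradient magnitude |∇z| = √(a² + b²) = √(0.09339 + 0.03868) = 0.36342.
True dip = arctan(0.36342) = 20.0°, dipping toward WNW (azimuth ≈ 303°).

20.0°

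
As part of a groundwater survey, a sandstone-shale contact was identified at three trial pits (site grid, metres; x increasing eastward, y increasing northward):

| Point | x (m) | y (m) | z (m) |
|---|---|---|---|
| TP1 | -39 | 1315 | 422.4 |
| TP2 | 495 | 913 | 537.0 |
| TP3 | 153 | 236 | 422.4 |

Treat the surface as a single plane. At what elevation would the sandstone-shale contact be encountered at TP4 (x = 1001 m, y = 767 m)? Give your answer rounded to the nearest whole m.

Let the plane be z = a·x + b·y + c.
TP2−TP1: 534a − 402b = 114.6;  TP3−TP1: 192a − 1079b = 0.
Solving gives a = 0.24780, b = 0.04409.
Then c = 422.4 − a·-39 − b·1315 = 374.08.
At (1001, 767): z = 248.0 + 33.8 + 374.08 = 655.9 m.

656 m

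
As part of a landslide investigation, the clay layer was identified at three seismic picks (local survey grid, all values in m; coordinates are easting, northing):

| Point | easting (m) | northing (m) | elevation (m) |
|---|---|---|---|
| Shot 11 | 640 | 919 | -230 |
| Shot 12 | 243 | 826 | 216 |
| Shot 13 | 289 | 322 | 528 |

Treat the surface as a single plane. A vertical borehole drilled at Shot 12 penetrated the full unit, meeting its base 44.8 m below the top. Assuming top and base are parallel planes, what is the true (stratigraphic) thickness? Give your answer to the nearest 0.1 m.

Two edge vectors: Shot 11→Shot 12 = (-397, -93, 446), Shot 11→Shot 13 = (-351, -597, 758).
Normal n = (Shot 11→Shot 12) × (Shot 11→Shot 13) = (195768, 144380, 204366).
So ∂z/∂easting = −n_x/n_z = −0.95793 and ∂z/∂northing = −n_y/n_z = −0.70648.
|∇z| = √(a²+b²) = 1.19027, so dip δ = arctan(1.19027) = 49.96°.
True thickness = vertical thickness × cos δ = 44.8 × cos 49.96° = 28.8 m.

28.8 m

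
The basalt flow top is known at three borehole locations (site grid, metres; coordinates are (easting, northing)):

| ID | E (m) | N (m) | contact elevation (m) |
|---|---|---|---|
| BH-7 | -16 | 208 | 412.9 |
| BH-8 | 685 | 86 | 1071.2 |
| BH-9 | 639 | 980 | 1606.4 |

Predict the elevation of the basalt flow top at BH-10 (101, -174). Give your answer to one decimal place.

286.7 m

Two edge vectors: BH-7→BH-8 = (701, -122, 658.3), BH-7→BH-9 = (655, 772, 1193.5).
Normal n = (BH-7→BH-8) × (BH-7→BH-9) = (-653814.6, -405457, 621082).
So ∂z/∂E = −n_x/n_z = 1.05270 and ∂z/∂N = −n_y/n_z = 0.65282.
Intercept c from BH-7: 412.9 + 16.84 − 135.79 = 293.96.
At (101, -174): z = 106.3 − 113.6 + 293.96 = 286.7 m.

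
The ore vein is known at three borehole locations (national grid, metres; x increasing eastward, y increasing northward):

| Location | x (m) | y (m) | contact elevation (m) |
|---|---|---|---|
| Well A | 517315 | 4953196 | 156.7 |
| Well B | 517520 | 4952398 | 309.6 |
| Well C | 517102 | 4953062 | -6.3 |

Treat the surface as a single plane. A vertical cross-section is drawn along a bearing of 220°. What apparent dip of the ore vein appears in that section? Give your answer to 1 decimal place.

Two edge vectors: Well A→Well B = (205, -798, 152.9), Well A→Well C = (-213, -134, -163).
Normal n = (Well A→Well B) × (Well A→Well C) = (150562.6, 847.3, -197444).
So ∂z/∂x = −n_x/n_z = 0.76256 and ∂z/∂y = −n_y/n_z = 0.00429.
Unit vector along 220° is (sin 220°, cos 220°) = (-0.6428, -0.7660).
Slope in that direction = a·(-0.6428) + b·(-0.7660) = −0.49345.
Apparent dip = arctan|0.49345| = 26.3° (true dip is 37.3°, so apparent ≤ true as expected).

26.3°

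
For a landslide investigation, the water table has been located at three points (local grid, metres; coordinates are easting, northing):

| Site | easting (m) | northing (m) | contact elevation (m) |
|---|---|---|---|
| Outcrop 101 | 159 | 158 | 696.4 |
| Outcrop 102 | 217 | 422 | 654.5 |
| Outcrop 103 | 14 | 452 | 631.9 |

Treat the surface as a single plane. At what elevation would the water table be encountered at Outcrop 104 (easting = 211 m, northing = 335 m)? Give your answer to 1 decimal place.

669.4 m

Two edge vectors: Outcrop 101→Outcrop 102 = (58, 264, -41.9), Outcrop 101→Outcrop 103 = (-145, 294, -64.5).
Normal n = (Outcrop 101→Outcrop 102) × (Outcrop 101→Outcrop 103) = (-4709.4, 9816.5, 55332).
So ∂z/∂easting = −n_x/n_z = 0.08511 and ∂z/∂northing = −n_y/n_z = −0.17741.
Intercept c from Outcrop 101: 696.4 − 13.53 + 28.03 = 710.90.
At (211, 335): z = 18.0 − 59.4 + 710.90 = 669.4 m.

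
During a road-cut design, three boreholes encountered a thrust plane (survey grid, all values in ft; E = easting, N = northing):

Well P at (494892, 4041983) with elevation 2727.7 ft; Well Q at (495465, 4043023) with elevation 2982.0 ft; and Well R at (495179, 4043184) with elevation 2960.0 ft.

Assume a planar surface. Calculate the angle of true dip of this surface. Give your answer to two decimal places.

12.68°

Two edge vectors: Well P→Well Q = (573, 1040, 254.3), Well P→Well R = (287, 1201, 232.3).
Normal n = (Well P→Well Q) × (Well P→Well R) = (-63822.3, -60123.8, 389693).
So ∂z/∂E = −n_x/n_z = 0.16378 and ∂z/∂N = −n_y/n_z = 0.15429.
Gradient magnitude |∇z| = √(a² + b²) = √(0.02682 + 0.02380) = 0.22500.
True dip = arctan(0.22500) = 12.68°, dipping toward SW (azimuth ≈ 227°).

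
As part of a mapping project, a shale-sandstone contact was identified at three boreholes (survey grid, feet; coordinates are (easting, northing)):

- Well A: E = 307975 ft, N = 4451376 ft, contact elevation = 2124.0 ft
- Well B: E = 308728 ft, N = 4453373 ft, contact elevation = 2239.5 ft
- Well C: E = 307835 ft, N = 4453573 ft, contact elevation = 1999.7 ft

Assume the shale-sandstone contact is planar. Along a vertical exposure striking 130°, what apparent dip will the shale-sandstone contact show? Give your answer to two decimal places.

12.66°

Let the plane be z = a·E + b·N + c.
Well B−Well A: 753a + 1997b = 115.5;  Well C−Well A: −140a + 2197b = −124.3.
Solving gives a = 0.25957, b = −0.04004.
Unit vector along 130° is (sin 130°, cos 130°) = (0.7660, -0.6428).
Slope in that direction = a·(0.7660) + b·(-0.6428) = 0.22457.
Apparent dip = arctan|0.22457| = 12.66° (true dip is 14.7°, so apparent ≤ true as expected).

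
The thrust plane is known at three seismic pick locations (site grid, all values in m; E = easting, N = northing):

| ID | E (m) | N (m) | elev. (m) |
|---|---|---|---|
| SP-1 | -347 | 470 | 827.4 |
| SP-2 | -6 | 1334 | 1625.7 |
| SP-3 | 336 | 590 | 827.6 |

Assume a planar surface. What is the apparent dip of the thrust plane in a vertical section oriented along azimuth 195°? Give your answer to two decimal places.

42.42°

Two edge vectors: SP-1→SP-2 = (341, 864, 798.3), SP-1→SP-3 = (683, 120, 0.2).
Normal n = (SP-1→SP-2) × (SP-1→SP-3) = (-95623.2, 545170.7, -549192).
So ∂z/∂E = −n_x/n_z = −0.17412 and ∂z/∂N = −n_y/n_z = 0.99268.
Unit vector along 195° is (sin 195°, cos 195°) = (-0.2588, -0.9659).
Slope in that direction = a·(-0.2588) + b·(-0.9659) = −0.91379.
Apparent dip = arctan|0.91379| = 42.42° (true dip is 45.2°, so apparent ≤ true as expected).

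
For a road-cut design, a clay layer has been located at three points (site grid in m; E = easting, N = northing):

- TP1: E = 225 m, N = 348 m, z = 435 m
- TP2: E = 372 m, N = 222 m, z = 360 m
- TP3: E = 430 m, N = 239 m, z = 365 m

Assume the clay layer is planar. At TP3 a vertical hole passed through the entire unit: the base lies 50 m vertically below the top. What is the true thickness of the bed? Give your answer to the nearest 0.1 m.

Two edge vectors: TP1→TP2 = (147, -126, -75), TP1→TP3 = (205, -109, -70).
Normal n = (TP1→TP2) × (TP1→TP3) = (645, -5085, 9807).
So ∂z/∂E = −n_x/n_z = −0.06577 and ∂z/∂N = −n_y/n_z = 0.51851.
|∇z| = √(a²+b²) = 0.52266, so dip δ = arctan(0.52266) = 27.59°.
True thickness = vertical thickness × cos δ = 50 × cos 27.59° = 44.3 m.

44.3 m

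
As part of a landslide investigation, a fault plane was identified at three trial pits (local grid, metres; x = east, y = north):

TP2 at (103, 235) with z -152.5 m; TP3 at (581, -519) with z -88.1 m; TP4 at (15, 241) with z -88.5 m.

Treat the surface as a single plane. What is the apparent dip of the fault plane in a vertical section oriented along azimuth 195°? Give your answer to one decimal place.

36.9°

Two edge vectors: TP2→TP3 = (478, -754, 64.4), TP2→TP4 = (-88, 6, 64).
Normal n = (TP2→TP3) × (TP2→TP4) = (-48642.4, -36259.2, -63484).
So ∂z/∂x = −n_x/n_z = −0.76622 and ∂z/∂y = −n_y/n_z = −0.57115.
Unit vector along 195° is (sin 195°, cos 195°) = (-0.2588, -0.9659).
Slope in that direction = a·(-0.2588) + b·(-0.9659) = 0.75000.
Apparent dip = arctan|0.75000| = 36.9° (true dip is 43.7°, so apparent ≤ true as expected).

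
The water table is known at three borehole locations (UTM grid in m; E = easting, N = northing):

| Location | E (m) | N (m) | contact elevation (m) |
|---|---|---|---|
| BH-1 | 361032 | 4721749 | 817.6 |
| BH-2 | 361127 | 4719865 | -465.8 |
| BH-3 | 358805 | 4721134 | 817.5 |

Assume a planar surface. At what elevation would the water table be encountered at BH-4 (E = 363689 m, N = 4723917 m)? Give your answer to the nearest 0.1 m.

1781.3 m

Two edge vectors: BH-1→BH-2 = (95, -1884, -1283.4), BH-1→BH-3 = (-2227, -615, -0.1).
Normal n = (BH-1→BH-2) × (BH-1→BH-3) = (-789102.6, 2858141.3, -4254093).
So ∂z/∂E = −n_x/n_z = −0.185492560 and ∂z/∂N = −n_y/n_z = 0.671856798.
Intercept c from BH-1: 817.6 + 66968.75 − 3172339.16 = −3104552.81.
At (363689, 4723917): z = −67461.6 + 3173795.7 − 3104552.81 = 1781.3 m.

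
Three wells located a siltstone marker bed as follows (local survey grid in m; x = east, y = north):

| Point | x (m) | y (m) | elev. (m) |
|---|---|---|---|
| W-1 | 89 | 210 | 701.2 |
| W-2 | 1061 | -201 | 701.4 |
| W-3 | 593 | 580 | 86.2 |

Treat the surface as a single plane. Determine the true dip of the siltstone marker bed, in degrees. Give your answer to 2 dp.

48.87°

Let the plane be z = a·x + b·y + c.
W-2−W-1: 972a − 411b = 0.2;  W-3−W-1: 504a + 370b = −615.
Solving gives a = −0.44583, b = −1.05487.
Gradient magnitude |∇z| = √(a² + b²) = √(0.19877 + 1.11274) = 1.14521.
True dip = arctan(1.14521) = 48.87°, dipping toward NNE (azimuth ≈ 023°).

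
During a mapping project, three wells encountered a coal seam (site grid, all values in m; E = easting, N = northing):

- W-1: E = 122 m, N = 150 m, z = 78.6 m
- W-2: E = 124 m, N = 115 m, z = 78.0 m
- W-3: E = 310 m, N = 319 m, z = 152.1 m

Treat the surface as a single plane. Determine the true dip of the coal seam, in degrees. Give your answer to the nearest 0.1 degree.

Two edge vectors: W-1→W-2 = (2, -35, -0.6), W-1→W-3 = (188, 169, 73.5).
Normal n = (W-1→W-2) × (W-1→W-3) = (-2471.1, -259.8, 6918).
So ∂z/∂E = −n_x/n_z = 0.35720 and ∂z/∂N = −n_y/n_z = 0.03755.
Gradient magnitude |∇z| = √(a² + b²) = √(0.12759 + 0.00141) = 0.35917.
True dip = arctan(0.35917) = 19.8°, dipping toward W (azimuth ≈ 264°).

19.8°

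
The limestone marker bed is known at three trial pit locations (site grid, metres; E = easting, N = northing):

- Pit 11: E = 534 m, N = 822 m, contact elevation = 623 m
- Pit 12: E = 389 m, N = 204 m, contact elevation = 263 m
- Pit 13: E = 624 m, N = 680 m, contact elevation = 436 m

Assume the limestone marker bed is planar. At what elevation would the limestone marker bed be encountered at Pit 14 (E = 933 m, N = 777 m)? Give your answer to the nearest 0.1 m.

Two edge vectors: Pit 11→Pit 12 = (-145, -618, -360), Pit 11→Pit 13 = (90, -142, -187).
Normal n = (Pit 11→Pit 12) × (Pit 11→Pit 13) = (64446, -59515, 76210).
So ∂z/∂E = −n_x/n_z = −0.84564 and ∂z/∂N = −n_y/n_z = 0.78093.
Intercept c from Pit 11: 623 + 451.57 − 641.93 = 432.64.
At (933, 777): z = −789.0 + 606.8 + 432.64 = 250.4 m.

250.4 m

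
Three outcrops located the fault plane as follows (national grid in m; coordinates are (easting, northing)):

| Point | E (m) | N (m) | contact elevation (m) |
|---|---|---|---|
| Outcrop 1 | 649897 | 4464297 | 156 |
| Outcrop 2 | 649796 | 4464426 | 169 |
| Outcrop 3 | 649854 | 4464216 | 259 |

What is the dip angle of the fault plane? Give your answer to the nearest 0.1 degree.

Let the plane be z = a·E + b·N + c.
Outcrop 2−Outcrop 1: −101a + 129b = 13;  Outcrop 3−Outcrop 1: −43a − 81b = 103.
Solving gives a = −1.04458, b = −0.71707.
Gradient magnitude |∇z| = √(a² + b²) = √(1.09115 + 0.51420) = 1.26702.
True dip = arctan(1.26702) = 51.7°, dipping toward NE (azimuth ≈ 056°).

51.7°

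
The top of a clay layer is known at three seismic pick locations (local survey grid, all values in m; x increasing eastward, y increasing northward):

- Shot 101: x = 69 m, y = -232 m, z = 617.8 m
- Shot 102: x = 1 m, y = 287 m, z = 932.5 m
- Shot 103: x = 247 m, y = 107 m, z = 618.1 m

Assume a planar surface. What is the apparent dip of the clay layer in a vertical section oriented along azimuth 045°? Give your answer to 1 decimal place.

Let the plane be z = a·x + b·y + c.
Shot 102−Shot 101: −68a + 519b = 314.7;  Shot 103−Shot 101: 178a + 339b = 0.3.
Solving gives a = −0.92284, b = 0.48545.
Unit vector along 045° is (sin 45°, cos 45°) = (0.7071, 0.7071).
Slope in that direction = a·(0.7071) + b·(0.7071) = −0.30929.
Apparent dip = arctan|0.30929| = 17.2° (true dip is 46.2°, so apparent ≤ true as expected).

17.2°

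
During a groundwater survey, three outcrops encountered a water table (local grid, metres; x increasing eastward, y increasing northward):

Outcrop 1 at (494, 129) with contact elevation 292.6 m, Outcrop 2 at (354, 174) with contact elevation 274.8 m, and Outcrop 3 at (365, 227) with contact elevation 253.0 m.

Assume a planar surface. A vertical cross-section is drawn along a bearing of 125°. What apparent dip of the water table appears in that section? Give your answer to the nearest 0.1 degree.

Two edge vectors: Outcrop 1→Outcrop 2 = (-140, 45, -17.8), Outcrop 1→Outcrop 3 = (-129, 98, -39.6).
Normal n = (Outcrop 1→Outcrop 2) × (Outcrop 1→Outcrop 3) = (-37.6, -3247.8, -7915).
So ∂z/∂x = −n_x/n_z = −0.00475 and ∂z/∂y = −n_y/n_z = −0.41033.
Unit vector along 125° is (sin 125°, cos 125°) = (0.8192, -0.5736).
Slope in that direction = a·(0.8192) + b·(-0.5736) = 0.23147.
Apparent dip = arctan|0.23147| = 13.0° (true dip is 22.3°, so apparent ≤ true as expected).

13.0°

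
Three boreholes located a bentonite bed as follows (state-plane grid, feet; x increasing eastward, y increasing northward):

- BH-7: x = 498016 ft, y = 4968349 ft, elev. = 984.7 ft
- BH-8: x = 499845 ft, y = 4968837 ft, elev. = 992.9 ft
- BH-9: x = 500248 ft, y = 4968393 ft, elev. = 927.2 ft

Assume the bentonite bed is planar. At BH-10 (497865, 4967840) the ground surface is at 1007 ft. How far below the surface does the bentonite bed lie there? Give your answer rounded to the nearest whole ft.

80 ft

Two edge vectors: BH-7→BH-8 = (1829, 488, 8.2), BH-7→BH-9 = (2232, 44, -57.5).
Normal n = (BH-7→BH-8) × (BH-7→BH-9) = (-28420.8, 123469.9, -1008740).
So ∂z/∂x = −n_x/n_z = −0.02817455 and ∂z/∂y = −n_y/n_z = 0.12240012.
Intercept c from BH-7: 984.7 + 14031.38 − 608126.53 = −593110.45.
At (497865, 4967840): z_contact = −14027.1 + 608064.2 − 593110.45 = 926.7 ft.
Depth below ground = 1007 − 926.7 = 80 ft.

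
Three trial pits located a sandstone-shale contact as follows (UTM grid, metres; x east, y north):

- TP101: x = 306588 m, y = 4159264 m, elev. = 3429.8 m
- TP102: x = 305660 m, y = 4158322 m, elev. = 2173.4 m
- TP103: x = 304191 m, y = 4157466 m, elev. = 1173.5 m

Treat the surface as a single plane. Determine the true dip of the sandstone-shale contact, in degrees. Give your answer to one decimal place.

57.6°

Two edge vectors: TP101→TP102 = (-928, -942, -1256.4), TP101→TP103 = (-2397, -1798, -2256.3).
Normal n = (TP101→TP102) × (TP101→TP103) = (-133572.6, 917744.4, -589430).
So ∂z/∂x = −n_x/n_z = −0.22661 and ∂z/∂y = −n_y/n_z = 1.55700.
Gradient magnitude |∇z| = √(a² + b²) = √(0.05135 + 2.42426) = 1.57341.
True dip = arctan(1.57341) = 57.6°, dipping toward S (azimuth ≈ 172°).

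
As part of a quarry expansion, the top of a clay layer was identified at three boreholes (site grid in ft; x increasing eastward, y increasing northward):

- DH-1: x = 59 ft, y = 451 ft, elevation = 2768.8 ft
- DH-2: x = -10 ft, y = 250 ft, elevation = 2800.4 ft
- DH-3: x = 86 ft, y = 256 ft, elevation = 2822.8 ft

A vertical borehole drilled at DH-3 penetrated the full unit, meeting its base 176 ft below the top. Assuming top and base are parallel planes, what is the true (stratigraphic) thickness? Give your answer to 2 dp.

Two edge vectors: DH-1→DH-2 = (-69, -201, 31.6), DH-1→DH-3 = (27, -195, 54).
Normal n = (DH-1→DH-2) × (DH-1→DH-3) = (-4692, 4579.2, 18882).
So ∂z/∂x = −n_x/n_z = 0.24849 and ∂z/∂y = −n_y/n_z = −0.24252.
|∇z| = √(a²+b²) = 0.34722, so dip δ = arctan(0.34722) = 19.15°.
True thickness = vertical thickness × cos δ = 176 × cos 19.15° = 166.26 ft.

166.26 ft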